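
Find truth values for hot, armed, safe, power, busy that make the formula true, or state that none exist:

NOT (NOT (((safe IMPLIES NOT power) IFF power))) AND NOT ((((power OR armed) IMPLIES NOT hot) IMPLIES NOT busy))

hot = False, armed = True, safe = False, power = True, busy = True

  NOT (NOT (((safe IMPLIES NOT power) IFF power))) = True
    NOT (((safe IMPLIES NOT power) IFF power)) = False
      (safe IMPLIES NOT power) IFF power = True
        safe IMPLIES NOT power = True
          NOT power = False
  NOT ((((power OR armed) IMPLIES NOT hot) IMPLIES NOT busy)) = True
    ((power OR armed) IMPLIES NOT hot) IMPLIES NOT busy = False
      (power OR armed) IMPLIES NOT hot = True
        power OR armed = True
        NOT hot = True
      NOT busy = False
Both conjuncts True, so the formula holds.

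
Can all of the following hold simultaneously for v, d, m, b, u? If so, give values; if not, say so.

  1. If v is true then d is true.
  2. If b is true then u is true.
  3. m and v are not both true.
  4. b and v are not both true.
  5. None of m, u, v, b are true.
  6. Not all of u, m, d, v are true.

v=F; d=T; m=F; b=F; u=F

  (1) v=F ⇒ d: vacuous ✓
  (2) b=F ⇒ u: vacuous ✓
  (3) m=F, v=F — not both ✓
  (4) b=F, v=F — not both ✓
  (5) {m, u, v, b}: 0 true — none ✓
  (6) {u, m, d, v}: 1/4 true — not all ✓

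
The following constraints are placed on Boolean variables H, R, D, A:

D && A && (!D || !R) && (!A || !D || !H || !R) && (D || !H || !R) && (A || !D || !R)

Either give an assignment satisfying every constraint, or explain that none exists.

H = True, R = False, D = True, A = True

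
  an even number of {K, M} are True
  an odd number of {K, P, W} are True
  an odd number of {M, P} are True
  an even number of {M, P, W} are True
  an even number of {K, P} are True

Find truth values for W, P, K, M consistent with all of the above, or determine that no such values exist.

No satisfying assignment exists.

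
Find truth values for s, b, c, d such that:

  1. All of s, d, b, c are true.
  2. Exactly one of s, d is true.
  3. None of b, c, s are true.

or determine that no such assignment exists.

Case s = True:
  Constraint (3) is violated (s=T) — contradiction.
Case s = False:
  Constraint (1) is violated (s=F) — contradiction.
Both cases fail — unsatisfiable.

Unsatisfiable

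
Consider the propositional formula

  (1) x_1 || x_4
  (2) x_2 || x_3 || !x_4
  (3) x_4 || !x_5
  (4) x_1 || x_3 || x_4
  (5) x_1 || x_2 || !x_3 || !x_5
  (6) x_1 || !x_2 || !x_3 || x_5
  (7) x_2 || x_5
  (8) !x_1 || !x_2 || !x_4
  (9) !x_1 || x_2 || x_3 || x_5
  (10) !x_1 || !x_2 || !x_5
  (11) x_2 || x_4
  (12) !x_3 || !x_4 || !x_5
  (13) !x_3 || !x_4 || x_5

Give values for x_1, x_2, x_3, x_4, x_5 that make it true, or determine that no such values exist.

x_1 = False; x_2 = True; x_3 = False; x_4 = True; x_5 = False

Set x_1 = False.
  then (x_1 || x_4) forces x_4 = True.
Try x_2 = False:
  (x_2 || x_3 || !x_4) forces x_3 = True.
  (x_1 || x_2 || !x_3 || !x_5) forces x_5 = False.
  clause (x_2 || x_5) is falsified — backtrack.
So x_2 = True.
Set x_3 = False.
Set x_5 = False.
All clauses satisfied.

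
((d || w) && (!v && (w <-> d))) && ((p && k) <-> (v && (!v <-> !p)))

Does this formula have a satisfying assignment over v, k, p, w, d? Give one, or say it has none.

v = False, k = True, p = False, w = True, d = True

  (d || w) && (!v && (w <-> d)) = True
    d || w = True
    !v && (w <-> d) = True
      !v = True
      w <-> d = True
  (p && k) <-> (v && (!v <-> !p)) = True
    p && k = False
    v && (!v <-> !p) = False
      !v <-> !p = True
        !v = True
        !p = True
Both conjuncts True, so the formula holds.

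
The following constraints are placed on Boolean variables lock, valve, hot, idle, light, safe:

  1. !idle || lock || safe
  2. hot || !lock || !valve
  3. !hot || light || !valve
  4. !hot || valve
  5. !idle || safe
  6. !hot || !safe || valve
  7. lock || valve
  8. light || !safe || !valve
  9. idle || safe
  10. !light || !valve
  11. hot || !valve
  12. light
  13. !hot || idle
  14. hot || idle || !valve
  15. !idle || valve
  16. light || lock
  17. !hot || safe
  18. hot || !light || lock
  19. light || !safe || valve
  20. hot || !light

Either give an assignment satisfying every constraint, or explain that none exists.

No satisfying assignment exists.

Case light = True:
  (!light || !valve) forces valve = False.
  (!hot || valve) forces hot = False.
  Clause (hot || !light) is falsified — contradiction.
Case light = False:
  Clause (light) is falsified — contradiction.
Both cases fail, so the formula is unsatisfiable.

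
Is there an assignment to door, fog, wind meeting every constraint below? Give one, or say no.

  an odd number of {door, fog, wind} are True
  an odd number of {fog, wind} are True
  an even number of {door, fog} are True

door = False; fog = False; wind = True

{door, fog, wind}: 1 true → odd ✓
{fog, wind}: 1 true → odd ✓
{door, fog}: 0 true → even ✓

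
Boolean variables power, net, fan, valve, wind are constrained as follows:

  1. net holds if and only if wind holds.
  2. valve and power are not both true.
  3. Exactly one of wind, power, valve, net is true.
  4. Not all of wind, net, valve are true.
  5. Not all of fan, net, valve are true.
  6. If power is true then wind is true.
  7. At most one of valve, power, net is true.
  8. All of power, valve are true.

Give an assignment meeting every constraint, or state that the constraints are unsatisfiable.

Unsatisfiable — no assignment works.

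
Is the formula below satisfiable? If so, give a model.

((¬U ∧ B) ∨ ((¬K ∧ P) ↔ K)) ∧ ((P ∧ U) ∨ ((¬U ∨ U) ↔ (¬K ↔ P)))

K = True; B = True; U = False; P = False

  (¬U ∧ B) ∨ ((¬K ∧ P) ↔ K) = True
    ¬U ∧ B = True
      ¬U = True
    (¬K ∧ P) ↔ K = False
      ¬K ∧ P = False
        ¬K = False
  (P ∧ U) ∨ ((¬U ∨ U) ↔ (¬K ↔ P)) = True
    P ∧ U = False
    (¬U ∨ U) ↔ (¬K ↔ P) = True
      ¬U ∨ U = True
        ¬U = True
      ¬K ↔ P = True
        ¬K = False
Both conjuncts True, so the formula holds.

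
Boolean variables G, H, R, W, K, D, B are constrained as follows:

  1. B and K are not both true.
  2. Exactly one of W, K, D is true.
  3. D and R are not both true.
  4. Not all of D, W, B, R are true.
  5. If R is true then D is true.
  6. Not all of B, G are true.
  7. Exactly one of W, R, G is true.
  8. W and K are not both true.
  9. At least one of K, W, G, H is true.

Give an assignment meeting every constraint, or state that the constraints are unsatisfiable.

G=F, H=F, R=F, W=T, K=F, D=F, B=F

  (1) B=F, K=F — not both ✓
  (2) {W, K, D}: 1 true — exactly one ✓
  (3) D=F, R=F — not both ✓
  (4) {D, W, B, R}: 1/4 true — not all ✓
  (5) R=F ⇒ D: vacuous ✓
  (6) {B, G}: 0/2 true — not all ✓
  (7) {W, R, G}: 1 true — exactly one ✓
  (8) W=T, K=F — not both ✓
  (9) {K, W, G, H}: 1 true — at least one ✓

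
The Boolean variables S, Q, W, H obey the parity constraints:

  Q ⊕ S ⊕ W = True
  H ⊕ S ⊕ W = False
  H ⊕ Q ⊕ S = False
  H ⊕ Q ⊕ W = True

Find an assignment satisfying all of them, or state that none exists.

S: True, Q: False, W: False, H: True

Q ⊕ S ⊕ W = F ⊕ T ⊕ F = True ✓
H ⊕ S ⊕ W = T ⊕ T ⊕ F = False ✓
H ⊕ Q ⊕ S = T ⊕ F ⊕ T = False ✓
H ⊕ Q ⊕ W = T ⊕ F ⊕ F = True ✓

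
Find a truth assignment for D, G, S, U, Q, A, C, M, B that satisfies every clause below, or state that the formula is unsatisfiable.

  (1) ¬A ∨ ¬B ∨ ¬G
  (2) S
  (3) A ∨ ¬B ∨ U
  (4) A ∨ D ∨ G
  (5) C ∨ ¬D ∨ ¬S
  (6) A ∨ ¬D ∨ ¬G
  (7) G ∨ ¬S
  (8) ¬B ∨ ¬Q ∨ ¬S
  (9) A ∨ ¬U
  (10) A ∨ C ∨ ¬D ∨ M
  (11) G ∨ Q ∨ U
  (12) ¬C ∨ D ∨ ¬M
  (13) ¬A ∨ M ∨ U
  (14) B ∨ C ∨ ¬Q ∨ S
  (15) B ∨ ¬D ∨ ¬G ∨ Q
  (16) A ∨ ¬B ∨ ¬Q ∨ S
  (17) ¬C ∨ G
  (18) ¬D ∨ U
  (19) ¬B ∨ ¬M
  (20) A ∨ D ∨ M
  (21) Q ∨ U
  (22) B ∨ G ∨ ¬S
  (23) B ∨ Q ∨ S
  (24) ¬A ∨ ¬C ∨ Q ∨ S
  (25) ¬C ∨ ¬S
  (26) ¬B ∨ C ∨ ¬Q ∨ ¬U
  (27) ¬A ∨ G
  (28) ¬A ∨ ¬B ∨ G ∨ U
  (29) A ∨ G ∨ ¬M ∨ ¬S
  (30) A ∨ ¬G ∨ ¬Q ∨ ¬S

D = False, G = True, S = True, U = False, Q = True, A = True, C = False, M = True, B = False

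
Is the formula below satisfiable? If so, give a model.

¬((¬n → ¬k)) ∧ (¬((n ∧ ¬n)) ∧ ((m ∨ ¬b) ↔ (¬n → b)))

n=F, m=T, k=T, b=T

  ¬((¬n → ¬k)) = True
    ¬n → ¬k = False
      ¬n = True
      ¬k = False
  ¬((n ∧ ¬n)) ∧ ((m ∨ ¬b) ↔ (¬n → b)) = True
    ¬((n ∧ ¬n)) = True
      n ∧ ¬n = False
        ¬n = True
    (m ∨ ¬b) ↔ (¬n → b) = True
      m ∨ ¬b = True
        ¬b = False
      ¬n → b = True
        ¬n = True
Both conjuncts True, so the formula holds.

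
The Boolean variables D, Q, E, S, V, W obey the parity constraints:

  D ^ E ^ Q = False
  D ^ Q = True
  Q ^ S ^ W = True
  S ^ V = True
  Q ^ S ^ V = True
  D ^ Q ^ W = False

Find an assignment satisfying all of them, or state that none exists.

D = True; Q = False; E = True; S = False; V = True; W = True

D ^ E ^ Q = T ^ T ^ F = False ✓
D ^ Q = T ^ F = True ✓
Q ^ S ^ W = F ^ F ^ T = True ✓
S ^ V = F ^ T = True ✓
Q ^ S ^ V = F ^ F ^ T = True ✓
D ^ Q ^ W = T ^ F ^ T = False ✓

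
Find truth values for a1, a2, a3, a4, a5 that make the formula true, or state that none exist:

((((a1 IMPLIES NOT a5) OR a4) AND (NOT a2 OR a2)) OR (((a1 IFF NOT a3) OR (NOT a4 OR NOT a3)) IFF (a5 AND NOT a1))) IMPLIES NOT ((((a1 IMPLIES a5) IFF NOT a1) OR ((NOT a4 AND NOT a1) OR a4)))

a1 = True, a2 = False, a3 = False, a4 = False, a5 = True

  ((((a1 IMPLIES NOT a5) OR a4) AND (NOT a2 OR a2)) OR (((a1 IFF NOT a3) OR (NOT a4 OR NOT a3)) IFF (a5 AND NOT a1))) IMPLIES NOT ((((a1 IMPLIES a5) IFF NOT a1) OR ((NOT a4 AND NOT a1) OR a4))) = True
    (((a1 IMPLIES NOT a5) OR a4) AND (NOT a2 OR a2)) OR (((a1 IFF NOT a3) OR (NOT a4 OR NOT a3)) IFF (a5 AND NOT a1)) = False
      ((a1 IMPLIES NOT a5) OR a4) AND (NOT a2 OR a2) = False
        (a1 IMPLIES NOT a5) OR a4 = False
          a1 IMPLIES NOT a5 = False
            NOT a5 = False
        NOT a2 OR a2 = True
          NOT a2 = True
      ((a1 IFF NOT a3) OR (NOT a4 OR NOT a3)) IFF (a5 AND NOT a1) = False
        (a1 IFF NOT a3) OR (NOT a4 OR NOT a3) = True
          a1 IFF NOT a3 = True
            NOT a3 = True
          NOT a4 OR NOT a3 = True
            NOT a4 = True
            NOT a3 = True
        a5 AND NOT a1 = False
          NOT a1 = False
    NOT ((((a1 IMPLIES a5) IFF NOT a1) OR ((NOT a4 AND NOT a1) OR a4))) = True
      ((a1 IMPLIES a5) IFF NOT a1) OR ((NOT a4 AND NOT a1) OR a4) = False
        (a1 IMPLIES a5) IFF NOT a1 = False
          a1 IMPLIES a5 = True
          NOT a1 = False
        (NOT a4 AND NOT a1) OR a4 = False
          NOT a4 AND NOT a1 = False
            NOT a4 = True
            NOT a1 = False
The formula evaluates to True.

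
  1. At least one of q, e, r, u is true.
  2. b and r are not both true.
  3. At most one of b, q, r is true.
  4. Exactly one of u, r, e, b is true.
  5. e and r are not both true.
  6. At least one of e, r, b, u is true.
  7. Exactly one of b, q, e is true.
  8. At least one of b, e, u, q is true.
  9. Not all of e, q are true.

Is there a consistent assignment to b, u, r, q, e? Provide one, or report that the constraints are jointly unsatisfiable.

b=F; u=F; r=F; q=F; e=T

  (1) {q, e, r, u}: 1 true — at least one ✓
  (2) b=F, r=F — not both ✓
  (3) {b, q, r}: 0 true — at most one ✓
  (4) {u, r, e, b}: 1 true — exactly one ✓
  (5) e=T, r=F — not both ✓
  (6) {e, r, b, u}: 1 true — at least one ✓
  (7) {b, q, e}: 1 true — exactly one ✓
  (8) {b, e, u, q}: 1 true — at least one ✓
  (9) {e, q}: 1/2 true — not all ✓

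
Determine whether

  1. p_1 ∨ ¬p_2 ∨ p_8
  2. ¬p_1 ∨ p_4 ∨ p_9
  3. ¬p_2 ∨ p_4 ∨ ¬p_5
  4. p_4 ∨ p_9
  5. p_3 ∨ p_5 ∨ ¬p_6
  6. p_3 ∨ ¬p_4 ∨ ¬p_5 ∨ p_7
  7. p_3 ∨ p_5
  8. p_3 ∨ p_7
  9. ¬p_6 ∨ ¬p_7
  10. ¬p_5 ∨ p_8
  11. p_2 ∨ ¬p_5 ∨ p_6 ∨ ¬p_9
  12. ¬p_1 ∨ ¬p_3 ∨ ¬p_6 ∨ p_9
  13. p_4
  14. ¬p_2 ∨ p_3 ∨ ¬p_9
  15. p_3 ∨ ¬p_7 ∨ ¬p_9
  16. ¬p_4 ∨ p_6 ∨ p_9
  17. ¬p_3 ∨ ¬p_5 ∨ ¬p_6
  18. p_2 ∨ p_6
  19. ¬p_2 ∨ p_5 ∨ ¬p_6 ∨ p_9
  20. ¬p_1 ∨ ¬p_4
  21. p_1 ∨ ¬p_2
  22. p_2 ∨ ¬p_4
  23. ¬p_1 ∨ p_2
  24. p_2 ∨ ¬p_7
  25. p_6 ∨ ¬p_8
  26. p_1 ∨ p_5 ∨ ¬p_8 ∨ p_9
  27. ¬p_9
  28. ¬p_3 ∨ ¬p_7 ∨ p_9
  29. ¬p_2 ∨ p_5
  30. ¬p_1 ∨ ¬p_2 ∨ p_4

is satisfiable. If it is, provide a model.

Case p_4 = True:
  (¬p_1 ∨ ¬p_4) forces p_1 = False.
  (p_1 ∨ ¬p_2) forces p_2 = False.
  Clause (p_2 ∨ ¬p_4) is falsified — contradiction.
Case p_4 = False:
  Clause (p_4) is falsified — contradiction.
Both cases fail, so the formula is unsatisfiable.

The formula is unsatisfiable.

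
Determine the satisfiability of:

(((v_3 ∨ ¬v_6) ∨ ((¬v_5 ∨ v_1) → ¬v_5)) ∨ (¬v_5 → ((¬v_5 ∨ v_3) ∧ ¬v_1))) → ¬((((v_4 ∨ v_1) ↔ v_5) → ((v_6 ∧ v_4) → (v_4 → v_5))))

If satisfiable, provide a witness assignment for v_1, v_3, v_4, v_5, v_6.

No satisfying assignment exists.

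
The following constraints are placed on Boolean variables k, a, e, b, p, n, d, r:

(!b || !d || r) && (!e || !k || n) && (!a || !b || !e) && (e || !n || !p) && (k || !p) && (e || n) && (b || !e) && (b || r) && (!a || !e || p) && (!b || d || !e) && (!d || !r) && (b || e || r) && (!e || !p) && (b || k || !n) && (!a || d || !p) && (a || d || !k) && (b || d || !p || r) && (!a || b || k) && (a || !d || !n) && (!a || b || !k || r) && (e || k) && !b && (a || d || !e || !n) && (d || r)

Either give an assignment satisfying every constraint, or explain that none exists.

k = True, a = True, e = False, b = False, p = False, n = True, d = False, r = True

Unit clause (!b) forces b = False.
In (b || !e) only !e is left, so e = False.
In (b || r) only r is left, so r = True.
In (!d || !r) only !d is left, so d = False.
In (e || k) only k is left, so k = True.
In (e || n) only n is left, so n = True.
In (a || d || !k) only a is left, so a = True.
In (e || !n || !p) only !p is left, so p = False.
All clauses satisfied.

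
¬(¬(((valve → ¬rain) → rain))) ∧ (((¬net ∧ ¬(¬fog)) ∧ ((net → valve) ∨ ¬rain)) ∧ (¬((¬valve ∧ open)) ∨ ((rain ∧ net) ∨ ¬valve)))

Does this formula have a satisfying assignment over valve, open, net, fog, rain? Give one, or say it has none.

valve: False; open: True; net: False; fog: True; rain: True

  ¬(¬(((valve → ¬rain) → rain))) = True
    ¬(((valve → ¬rain) → rain)) = False
      (valve → ¬rain) → rain = True
        valve → ¬rain = True
          ¬rain = False
  ((¬net ∧ ¬(¬fog)) ∧ ((net → valve) ∨ ¬rain)) ∧ (¬((¬valve ∧ open)) ∨ ((rain ∧ net) ∨ ¬valve)) = True
    (¬net ∧ ¬(¬fog)) ∧ ((net → valve) ∨ ¬rain) = True
      ¬net ∧ ¬(¬fog) = True
        ¬net = True
        ¬(¬fog) = True
          ¬fog = False
      (net → valve) ∨ ¬rain = True
        net → valve = True
        ¬rain = False
    ¬((¬valve ∧ open)) ∨ ((rain ∧ net) ∨ ¬valve) = True
      ¬((¬valve ∧ open)) = False
        ¬valve ∧ open = True
          ¬valve = True
      (rain ∧ net) ∨ ¬valve = True
        rain ∧ net = False
        ¬valve = True
Both conjuncts True, so the formula holds.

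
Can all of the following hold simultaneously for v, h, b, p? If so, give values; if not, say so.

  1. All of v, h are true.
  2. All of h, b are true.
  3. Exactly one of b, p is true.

v=T, h=T, b=T, p=F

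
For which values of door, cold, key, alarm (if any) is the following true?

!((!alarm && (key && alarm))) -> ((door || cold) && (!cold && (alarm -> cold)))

door=T, cold=F, key=T, alarm=F

  !((!alarm && (key && alarm))) -> ((door || cold) && (!cold && (alarm -> cold))) = True
    !((!alarm && (key && alarm))) = True
      !alarm && (key && alarm) = False
        !alarm = True
        key && alarm = False
    (door || cold) && (!cold && (alarm -> cold)) = True
      door || cold = True
      !cold && (alarm -> cold) = True
        !cold = True
        alarm -> cold = True
The formula evaluates to True.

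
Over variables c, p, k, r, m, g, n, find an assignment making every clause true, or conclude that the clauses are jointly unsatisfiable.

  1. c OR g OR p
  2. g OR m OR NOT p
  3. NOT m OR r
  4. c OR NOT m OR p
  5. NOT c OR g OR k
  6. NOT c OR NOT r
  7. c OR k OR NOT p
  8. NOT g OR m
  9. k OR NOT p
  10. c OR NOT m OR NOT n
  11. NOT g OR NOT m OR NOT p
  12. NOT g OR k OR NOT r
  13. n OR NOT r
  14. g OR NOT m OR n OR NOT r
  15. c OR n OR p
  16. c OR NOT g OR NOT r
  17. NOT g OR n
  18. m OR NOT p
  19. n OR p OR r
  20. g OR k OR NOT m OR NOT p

c = True, p = False, k = True, r = False, m = False, g = False, n = True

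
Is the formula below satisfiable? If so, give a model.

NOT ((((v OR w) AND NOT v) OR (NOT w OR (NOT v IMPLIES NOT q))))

Case v = True: the formula becomes NOT ((False OR True)) = False.
Case v = False: the formula simplifies to NOT ((w OR (NOT w OR NOT q))).
  w = True: this becomes NOT ((True OR NOT q)) = False.
  w = False: this becomes NOT ((False OR True)) = False.
Both cases fail — unsatisfiable.

Unsatisfiable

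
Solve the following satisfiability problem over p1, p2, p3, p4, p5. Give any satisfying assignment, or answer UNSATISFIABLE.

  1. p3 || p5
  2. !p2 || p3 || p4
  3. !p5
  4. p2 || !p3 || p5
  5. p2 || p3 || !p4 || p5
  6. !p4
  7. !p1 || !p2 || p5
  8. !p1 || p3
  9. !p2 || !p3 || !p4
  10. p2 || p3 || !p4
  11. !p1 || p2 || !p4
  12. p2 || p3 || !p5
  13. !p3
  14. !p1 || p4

Case p3 = True:
  Clause (!p3) is falsified — contradiction.
Case p3 = False:
  (p3 || p5) forces p5 = True.
  Clause (!p5) is falsified — contradiction.
Both cases fail, so the formula is unsatisfiable.

The formula is unsatisfiable.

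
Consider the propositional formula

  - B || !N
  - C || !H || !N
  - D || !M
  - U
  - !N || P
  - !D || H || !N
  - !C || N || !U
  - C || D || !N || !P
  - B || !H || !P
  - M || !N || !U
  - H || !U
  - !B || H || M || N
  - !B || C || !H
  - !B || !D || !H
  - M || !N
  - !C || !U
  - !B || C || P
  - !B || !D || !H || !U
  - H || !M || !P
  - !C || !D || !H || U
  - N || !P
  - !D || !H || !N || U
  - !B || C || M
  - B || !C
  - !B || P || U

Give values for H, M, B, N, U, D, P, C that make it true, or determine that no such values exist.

H=T, M=F, B=F, N=F, U=T, D=T, P=F, C=F

Unit clause (U) forces U = True.
In (H || !U) only H is left, so H = True.
In (!C || !U) only !C is left, so C = False.
In (C || !H || !N) only !N is left, so N = False.
In (!B || C || !H) only !B is left, so B = False.
In (N || !P) only !P is left, so P = False.
Set M = False.
Set D = True.
All clauses satisfied.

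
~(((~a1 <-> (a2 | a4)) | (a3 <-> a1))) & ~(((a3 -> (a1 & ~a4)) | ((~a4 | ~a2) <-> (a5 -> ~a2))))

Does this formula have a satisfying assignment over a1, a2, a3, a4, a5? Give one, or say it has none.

The formula is unsatisfiable.

Case a2 = True: the formula simplifies to ~((~a1 | (a3 <-> a1))) & ~(((a3 -> (a1 & ~a4)) | (~a4 <-> ~a5))).
  a1 = True: simplifies to ~a3 & ~(((a3 -> ~a4) | (~a4 <-> ~a5))).
    a3 = True: the conjunct ~a3 is False.
    a3 = False: the conjunct ~(((a3 -> ~a4) | (~a4 <-> ~a5))) becomes ~((True | (~a4 <-> ~a5))) = False.
  a1 = False: the conjunct ~((~a1 | (a3 <-> a1))) becomes ~((True | ~a3)) = False.
Case a2 = False: the conjunct ~(((a3 -> (a1 & ~a4)) | ((~a4 | ~a2) <-> (a5 -> ~a2)))) becomes ~(((a3 -> (a1 & ~a4)) | True)) = False.
Both cases fail — unsatisfiable.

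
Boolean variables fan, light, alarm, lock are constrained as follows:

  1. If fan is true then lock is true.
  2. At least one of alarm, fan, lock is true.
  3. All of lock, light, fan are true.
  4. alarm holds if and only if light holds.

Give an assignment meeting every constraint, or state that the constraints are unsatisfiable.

fan: True, light: True, alarm: True, lock: True

  (1) fan=T ⇒ lock: T ✓
  (2) {alarm, fan, lock}: 3 true — at least one ✓
  (3) {lock, light, fan}: all 3 true ✓
  (4) alarm=T, light=T — same ✓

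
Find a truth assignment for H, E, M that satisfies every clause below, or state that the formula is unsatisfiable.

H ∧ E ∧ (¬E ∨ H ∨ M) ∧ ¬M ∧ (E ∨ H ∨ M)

Unit clause (H) forces H = True.
Unit clause (E) forces E = True.
Unit clause (¬M) forces M = False.
Check each clause:
  (H): H holds.
  (E): E holds.
  (¬E ∨ H ∨ M): H holds.
  (¬M): ¬M holds.
  (E ∨ H ∨ M): E holds.
All clauses satisfied.

H=T; E=T; M=F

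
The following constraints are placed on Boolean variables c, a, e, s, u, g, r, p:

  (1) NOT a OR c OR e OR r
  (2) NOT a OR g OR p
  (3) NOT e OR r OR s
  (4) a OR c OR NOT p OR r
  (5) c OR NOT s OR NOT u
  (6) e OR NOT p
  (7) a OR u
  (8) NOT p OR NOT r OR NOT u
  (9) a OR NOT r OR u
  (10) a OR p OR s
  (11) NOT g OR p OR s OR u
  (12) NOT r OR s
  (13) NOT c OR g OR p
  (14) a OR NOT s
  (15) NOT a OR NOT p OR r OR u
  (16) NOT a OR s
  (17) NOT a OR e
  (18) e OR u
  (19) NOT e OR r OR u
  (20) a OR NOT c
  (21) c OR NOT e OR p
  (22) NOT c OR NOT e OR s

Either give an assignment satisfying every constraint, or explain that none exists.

Set c = True.
  then (a OR NOT c) forces a = True.
  then (NOT a OR s) forces s = True.
  then (NOT a OR e) forces e = True.
Set u = True.
Set g = False.
  then (NOT a OR g OR p) forces p = True.
  then (NOT p OR NOT r OR NOT u) forces r = False.
All clauses satisfied.

c=T; a=T; e=T; s=T; u=T; g=F; r=F; p=T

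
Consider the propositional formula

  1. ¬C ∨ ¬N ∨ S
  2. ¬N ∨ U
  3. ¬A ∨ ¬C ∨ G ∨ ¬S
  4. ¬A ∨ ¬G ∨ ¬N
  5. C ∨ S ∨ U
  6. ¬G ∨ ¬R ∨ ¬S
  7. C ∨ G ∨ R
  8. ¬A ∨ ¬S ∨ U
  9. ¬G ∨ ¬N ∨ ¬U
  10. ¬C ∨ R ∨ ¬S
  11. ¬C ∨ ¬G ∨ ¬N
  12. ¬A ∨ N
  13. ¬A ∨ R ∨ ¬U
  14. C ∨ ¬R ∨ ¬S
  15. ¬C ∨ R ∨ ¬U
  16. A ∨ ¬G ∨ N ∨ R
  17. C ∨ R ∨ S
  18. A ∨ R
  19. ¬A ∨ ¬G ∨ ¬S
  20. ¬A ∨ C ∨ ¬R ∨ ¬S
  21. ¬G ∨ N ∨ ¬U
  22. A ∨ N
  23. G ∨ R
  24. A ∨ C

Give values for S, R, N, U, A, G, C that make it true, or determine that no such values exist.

S: False, R: True, N: True, U: True, A: True, G: False, C: False

Set S = False.
Set R = True.
Set N = True.
  then (¬C ∨ ¬N ∨ S) forces C = False.
  then (¬N ∨ U) forces U = True.
  then (¬G ∨ ¬N ∨ ¬U) forces G = False.
  then (A ∨ C) forces A = True.
All clauses satisfied.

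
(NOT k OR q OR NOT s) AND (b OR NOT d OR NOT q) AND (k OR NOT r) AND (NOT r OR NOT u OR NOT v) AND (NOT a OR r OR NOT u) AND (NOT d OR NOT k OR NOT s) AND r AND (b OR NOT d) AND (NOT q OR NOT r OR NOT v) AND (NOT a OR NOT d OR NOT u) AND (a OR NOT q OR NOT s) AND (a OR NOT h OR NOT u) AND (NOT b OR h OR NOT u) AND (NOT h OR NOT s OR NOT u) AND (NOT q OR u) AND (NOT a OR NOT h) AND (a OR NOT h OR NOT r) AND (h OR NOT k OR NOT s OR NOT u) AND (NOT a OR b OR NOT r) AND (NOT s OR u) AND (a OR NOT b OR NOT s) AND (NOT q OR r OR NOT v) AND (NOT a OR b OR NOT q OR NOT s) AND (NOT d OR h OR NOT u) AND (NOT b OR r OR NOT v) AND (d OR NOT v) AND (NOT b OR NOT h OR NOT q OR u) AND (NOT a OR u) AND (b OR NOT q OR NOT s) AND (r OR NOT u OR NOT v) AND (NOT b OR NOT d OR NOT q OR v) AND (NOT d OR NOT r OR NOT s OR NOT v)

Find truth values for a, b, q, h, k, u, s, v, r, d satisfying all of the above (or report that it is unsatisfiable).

Unit clause (r) forces r = True.
In (k OR NOT r) only k is left, so k = True.
Try a = True:
  (NOT a OR NOT h) forces h = False.
  (NOT a OR b OR NOT r) forces b = True.
  (NOT b OR h OR NOT u) forces u = False.
  clause (NOT a OR u) is falsified — backtrack.
So a = False.
  then (a OR NOT h OR NOT r) forces h = False.
Set b = False.
  then (b OR NOT d) forces d = False.
  then (d OR NOT v) forces v = False.
Set q = True.
  then (a OR NOT q OR NOT s) forces s = False.
  then (NOT q OR u) forces u = True.
All clauses satisfied.

a: False; b: False; q: True; h: False; k: True; u: True; s: False; v: False; r: True; d: False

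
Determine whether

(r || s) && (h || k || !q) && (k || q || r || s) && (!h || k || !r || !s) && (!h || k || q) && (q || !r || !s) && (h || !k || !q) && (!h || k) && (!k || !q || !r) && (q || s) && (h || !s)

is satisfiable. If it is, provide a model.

s = True; k = True; r = False; h = True; q = False

Try s = False:
  (r || s) forces r = True.
  (q || s) forces q = True.
  (!k || !q || !r) forces k = False.
  (h || k || !q) forces h = True.
  clause (!h || k) is falsified — backtrack.
So s = True.
  then (h || !s) forces h = True.
  then (!h || k) forces k = True.
Try r = True:
  (q || !r || !s) forces q = True.
  clause (!k || !q || !r) is falsified — backtrack.
So r = False.
Set q = False.
All clauses satisfied.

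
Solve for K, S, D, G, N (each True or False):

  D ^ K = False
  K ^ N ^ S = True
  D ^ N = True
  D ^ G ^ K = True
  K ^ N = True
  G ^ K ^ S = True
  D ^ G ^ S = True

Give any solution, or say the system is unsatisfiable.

K = False, S = False, D = False, G = True, N = True

D ^ K = F ^ F = False ✓
K ^ N ^ S = F ^ T ^ F = True ✓
D ^ N = F ^ T = True ✓
D ^ G ^ K = F ^ T ^ F = True ✓
K ^ N = F ^ T = True ✓
G ^ K ^ S = T ^ F ^ F = True ✓
D ^ G ^ S = F ^ T ^ F = True ✓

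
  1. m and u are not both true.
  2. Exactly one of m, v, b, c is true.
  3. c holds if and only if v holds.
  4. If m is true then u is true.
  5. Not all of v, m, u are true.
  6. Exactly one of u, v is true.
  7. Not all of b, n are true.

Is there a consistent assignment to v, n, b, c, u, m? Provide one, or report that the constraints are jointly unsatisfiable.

v = False, n = False, b = True, c = False, u = True, m = False

  (1) m=F, u=T — not both ✓
  (2) {m, v, b, c}: 1 true — exactly one ✓
  (3) c=F, v=F — same ✓
  (4) m=F ⇒ u: vacuous ✓
  (5) {v, m, u}: 1/3 true — not all ✓
  (6) {u, v}: 1 true — exactly one ✓
  (7) {b, n}: 1/2 true — not all ✓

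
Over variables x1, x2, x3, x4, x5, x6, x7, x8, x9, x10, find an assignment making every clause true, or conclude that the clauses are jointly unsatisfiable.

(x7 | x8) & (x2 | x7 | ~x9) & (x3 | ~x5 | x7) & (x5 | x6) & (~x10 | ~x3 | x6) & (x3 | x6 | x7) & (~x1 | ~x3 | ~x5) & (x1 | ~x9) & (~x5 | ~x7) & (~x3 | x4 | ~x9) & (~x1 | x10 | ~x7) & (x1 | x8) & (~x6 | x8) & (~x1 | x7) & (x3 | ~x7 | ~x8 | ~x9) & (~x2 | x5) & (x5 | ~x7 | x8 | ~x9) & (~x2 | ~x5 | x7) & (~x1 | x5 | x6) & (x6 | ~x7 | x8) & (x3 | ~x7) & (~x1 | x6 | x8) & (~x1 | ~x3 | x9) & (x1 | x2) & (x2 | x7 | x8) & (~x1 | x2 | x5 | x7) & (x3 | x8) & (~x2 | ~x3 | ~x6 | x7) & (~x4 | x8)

x1 = True; x2 = False; x3 = True; x4 = True; x5 = False; x6 = True; x7 = True; x8 = True; x9 = True; x10 = True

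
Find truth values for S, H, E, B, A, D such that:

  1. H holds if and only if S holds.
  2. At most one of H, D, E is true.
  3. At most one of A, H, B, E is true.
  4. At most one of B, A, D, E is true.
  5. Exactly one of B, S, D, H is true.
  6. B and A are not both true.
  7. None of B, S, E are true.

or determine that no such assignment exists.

S = False; H = False; E = False; B = False; A = False; D = True

  (1) H=F, S=F — same ✓
  (2) {H, D, E}: 1 true — at most one ✓
  (3) {A, H, B, E}: 0 true — at most one ✓
  (4) {B, A, D, E}: 1 true — at most one ✓
  (5) {B, S, D, H}: 1 true — exactly one ✓
  (6) B=F, A=F — not both ✓
  (7) {B, S, E}: 0 true — none ✓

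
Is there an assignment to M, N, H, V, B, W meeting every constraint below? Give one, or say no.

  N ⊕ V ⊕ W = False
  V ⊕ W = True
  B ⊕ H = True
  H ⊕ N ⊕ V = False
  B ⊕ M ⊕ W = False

M=T, N=T, H=T, V=F, B=F, W=T

N ⊕ V ⊕ W = T ⊕ F ⊕ T = False ✓
V ⊕ W = F ⊕ T = True ✓
B ⊕ H = F ⊕ T = True ✓
H ⊕ N ⊕ V = T ⊕ T ⊕ F = False ✓
B ⊕ M ⊕ W = F ⊕ T ⊕ T = False ✓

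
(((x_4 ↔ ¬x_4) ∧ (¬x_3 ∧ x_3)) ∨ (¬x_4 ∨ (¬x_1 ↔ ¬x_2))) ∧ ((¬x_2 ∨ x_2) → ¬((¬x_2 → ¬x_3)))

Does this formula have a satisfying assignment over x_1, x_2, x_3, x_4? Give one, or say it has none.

x_1=T; x_2=F; x_3=T; x_4=F

  ((x_4 ↔ ¬x_4) ∧ (¬x_3 ∧ x_3)) ∨ (¬x_4 ∨ (¬x_1 ↔ ¬x_2)) = True
    (x_4 ↔ ¬x_4) ∧ (¬x_3 ∧ x_3) = False
      x_4 ↔ ¬x_4 = False
        ¬x_4 = True
      ¬x_3 ∧ x_3 = False
        ¬x_3 = False
    ¬x_4 ∨ (¬x_1 ↔ ¬x_2) = True
      ¬x_4 = True
      ¬x_1 ↔ ¬x_2 = False
        ¬x_1 = False
        ¬x_2 = True
  (¬x_2 ∨ x_2) → ¬((¬x_2 → ¬x_3)) = True
    ¬x_2 ∨ x_2 = True
      ¬x_2 = True
    ¬((¬x_2 → ¬x_3)) = True
      ¬x_2 → ¬x_3 = False
        ¬x_2 = True
        ¬x_3 = False
Both conjuncts True, so the formula holds.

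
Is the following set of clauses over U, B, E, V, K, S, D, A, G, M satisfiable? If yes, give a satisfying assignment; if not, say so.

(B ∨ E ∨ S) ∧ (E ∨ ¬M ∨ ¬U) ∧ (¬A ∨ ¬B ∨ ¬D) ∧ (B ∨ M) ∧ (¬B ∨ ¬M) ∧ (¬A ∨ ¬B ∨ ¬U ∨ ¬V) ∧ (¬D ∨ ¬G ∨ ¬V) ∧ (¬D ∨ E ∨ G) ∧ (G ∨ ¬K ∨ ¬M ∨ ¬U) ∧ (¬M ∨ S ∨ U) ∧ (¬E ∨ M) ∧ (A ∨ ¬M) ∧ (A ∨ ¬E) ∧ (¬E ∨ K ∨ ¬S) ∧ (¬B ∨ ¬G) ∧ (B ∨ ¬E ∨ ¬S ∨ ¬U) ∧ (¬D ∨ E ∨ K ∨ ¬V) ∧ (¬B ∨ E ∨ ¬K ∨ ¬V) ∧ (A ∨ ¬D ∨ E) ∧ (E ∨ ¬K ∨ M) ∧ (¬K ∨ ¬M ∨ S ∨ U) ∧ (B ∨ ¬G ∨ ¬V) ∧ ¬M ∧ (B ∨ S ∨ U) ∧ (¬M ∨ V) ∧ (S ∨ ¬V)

U = True, B = True, E = False, V = False, K = False, S = False, D = False, A = True, G = False, M = False

Unit clause (¬M) forces M = False.
In (B ∨ M) only B is left, so B = True.
In (¬E ∨ M) only ¬E is left, so E = False.
In (¬B ∨ ¬G) only ¬G is left, so G = False.
In (E ∨ ¬K ∨ M) only ¬K is left, so K = False.
In (¬D ∨ E ∨ G) only ¬D is left, so D = False.
Set U = True.
Set V = False.
Set S = False.
Set A = True.
All clauses satisfied.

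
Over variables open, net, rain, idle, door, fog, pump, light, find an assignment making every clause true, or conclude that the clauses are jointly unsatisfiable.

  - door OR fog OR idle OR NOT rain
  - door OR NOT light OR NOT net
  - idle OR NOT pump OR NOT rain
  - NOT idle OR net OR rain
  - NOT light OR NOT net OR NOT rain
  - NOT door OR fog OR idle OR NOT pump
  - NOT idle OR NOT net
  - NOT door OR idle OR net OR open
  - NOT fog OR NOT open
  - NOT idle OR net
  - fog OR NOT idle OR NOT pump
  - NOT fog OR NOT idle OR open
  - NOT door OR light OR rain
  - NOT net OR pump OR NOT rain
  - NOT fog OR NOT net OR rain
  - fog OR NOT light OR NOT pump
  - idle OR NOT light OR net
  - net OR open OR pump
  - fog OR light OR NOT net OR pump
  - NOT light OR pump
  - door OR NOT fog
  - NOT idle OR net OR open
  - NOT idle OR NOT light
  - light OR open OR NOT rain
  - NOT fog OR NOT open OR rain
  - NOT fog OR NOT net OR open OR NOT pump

Set open = False.
Set net = True.
  then (NOT idle OR NOT net) forces idle = False.
Try rain = True:
  (idle OR NOT pump OR NOT rain) forces pump = False.
  clause (NOT net OR pump OR NOT rain) is falsified — backtrack.
So rain = False.
  then (NOT fog OR NOT net OR rain) forces fog = False.
Set door = False.
  then (door OR NOT light OR NOT net) forces light = False.
  then (fog OR light OR NOT net OR pump) forces pump = True.
All clauses satisfied.

open: False, net: True, rain: False, idle: False, door: False, fog: False, pump: True, light: False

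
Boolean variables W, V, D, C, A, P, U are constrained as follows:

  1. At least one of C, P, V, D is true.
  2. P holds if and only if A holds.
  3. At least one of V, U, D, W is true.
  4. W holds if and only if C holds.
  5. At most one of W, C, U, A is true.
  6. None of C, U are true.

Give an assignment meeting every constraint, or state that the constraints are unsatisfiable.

W=F, V=T, D=T, C=F, A=T, P=T, U=F

  (1) {C, P, V, D}: 3 true — at least one ✓
  (2) P=T, A=T — same ✓
  (3) {V, U, D, W}: 2 true — at least one ✓
  (4) W=F, C=F — same ✓
  (5) {W, C, U, A}: 1 true — at most one ✓
  (6) {C, U}: 0 true — none ✓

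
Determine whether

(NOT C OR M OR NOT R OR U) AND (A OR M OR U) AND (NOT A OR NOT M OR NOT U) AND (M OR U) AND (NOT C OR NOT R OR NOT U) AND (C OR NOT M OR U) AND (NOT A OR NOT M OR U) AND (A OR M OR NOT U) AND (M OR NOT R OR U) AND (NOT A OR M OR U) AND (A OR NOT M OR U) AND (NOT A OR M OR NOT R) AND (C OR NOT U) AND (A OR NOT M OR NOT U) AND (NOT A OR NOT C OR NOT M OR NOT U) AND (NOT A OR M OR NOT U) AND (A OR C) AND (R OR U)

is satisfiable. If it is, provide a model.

The formula is unsatisfiable.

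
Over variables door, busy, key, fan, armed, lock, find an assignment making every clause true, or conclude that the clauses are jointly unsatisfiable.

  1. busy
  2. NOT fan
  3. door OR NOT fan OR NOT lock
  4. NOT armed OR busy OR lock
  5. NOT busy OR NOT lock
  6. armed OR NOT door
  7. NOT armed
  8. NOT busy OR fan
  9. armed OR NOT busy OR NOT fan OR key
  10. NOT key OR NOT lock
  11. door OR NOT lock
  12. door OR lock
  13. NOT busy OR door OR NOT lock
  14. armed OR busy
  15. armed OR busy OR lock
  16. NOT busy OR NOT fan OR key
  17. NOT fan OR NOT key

Case busy = True:
  (NOT fan) forces fan = False.
  Clause (NOT busy OR fan) is falsified — contradiction.
Case busy = False:
  Clause (busy) is falsified — contradiction.
Both cases fail, so the formula is unsatisfiable.

The formula is unsatisfiable.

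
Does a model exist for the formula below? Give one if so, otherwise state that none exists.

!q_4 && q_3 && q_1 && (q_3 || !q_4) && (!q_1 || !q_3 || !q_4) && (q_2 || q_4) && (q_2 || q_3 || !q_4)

q_1 = True, q_2 = True, q_3 = True, q_4 = False

Unit clause (!q_4) forces q_4 = False.
Unit clause (q_3) forces q_3 = True.
Unit clause (q_1) forces q_1 = True.
In (q_2 || q_4) only q_2 is left, so q_2 = True.
All clauses satisfied.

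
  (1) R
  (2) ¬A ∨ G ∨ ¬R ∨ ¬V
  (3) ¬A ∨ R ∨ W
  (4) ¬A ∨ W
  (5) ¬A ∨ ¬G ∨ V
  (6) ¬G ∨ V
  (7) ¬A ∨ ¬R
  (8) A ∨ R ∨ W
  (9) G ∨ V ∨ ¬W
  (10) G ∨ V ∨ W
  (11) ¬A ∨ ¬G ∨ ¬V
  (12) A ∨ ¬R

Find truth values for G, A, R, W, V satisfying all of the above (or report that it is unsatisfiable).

Unsatisfiable — no assignment works.

Case R = True:
  (¬A ∨ ¬R) forces A = False.
  Clause (A ∨ ¬R) is falsified — contradiction.
Case R = False:
  Clause (R) is falsified — contradiction.
Both cases fail, so the formula is unsatisfiable.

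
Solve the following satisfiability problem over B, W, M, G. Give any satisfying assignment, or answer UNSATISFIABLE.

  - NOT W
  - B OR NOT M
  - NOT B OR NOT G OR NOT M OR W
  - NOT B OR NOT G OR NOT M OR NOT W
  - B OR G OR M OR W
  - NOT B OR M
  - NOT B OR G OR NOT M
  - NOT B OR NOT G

B: False; W: False; M: False; G: True

Unit clause (NOT W) forces W = False.
Try B = True:
  (NOT B OR M) forces M = True.
  (NOT B OR NOT G OR NOT M OR W) forces G = False.
  clause (NOT B OR G OR NOT M) is falsified — backtrack.
So B = False.
  then (B OR NOT M) forces M = False.
  then (B OR G OR M OR W) forces G = True.
Check each clause:
  (NOT W): NOT W holds.
  (B OR NOT M): NOT M holds.
  (NOT B OR NOT G OR NOT M OR W): NOT B holds.
  (NOT B OR NOT G OR NOT M OR NOT W): NOT B holds.
  (B OR G OR M OR W): G holds.
  (NOT B OR M): NOT B holds.
  (NOT B OR G OR NOT M): NOT B holds.
  (NOT B OR NOT G): NOT B holds.
All clauses satisfied.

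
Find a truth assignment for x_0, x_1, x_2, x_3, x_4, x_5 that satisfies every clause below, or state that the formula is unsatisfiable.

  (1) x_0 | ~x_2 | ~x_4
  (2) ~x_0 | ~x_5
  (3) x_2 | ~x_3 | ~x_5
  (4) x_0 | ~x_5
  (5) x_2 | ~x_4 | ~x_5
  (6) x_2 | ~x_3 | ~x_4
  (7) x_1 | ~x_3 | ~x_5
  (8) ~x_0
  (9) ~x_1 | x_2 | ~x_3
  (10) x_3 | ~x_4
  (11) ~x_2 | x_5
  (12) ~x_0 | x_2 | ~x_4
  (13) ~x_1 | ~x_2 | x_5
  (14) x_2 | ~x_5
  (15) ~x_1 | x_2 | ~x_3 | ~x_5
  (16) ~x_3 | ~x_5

Unit clause (~x_0) forces x_0 = False.
In (x_0 | ~x_5) only ~x_5 is left, so x_5 = False.
In (~x_2 | x_5) only ~x_2 is left, so x_2 = False.
Set x_1 = True.
  then (~x_1 | x_2 | ~x_3) forces x_3 = False.
  then (x_3 | ~x_4) forces x_4 = False.
All clauses satisfied.

x_0=F, x_1=T, x_2=F, x_3=F, x_4=F, x_5=F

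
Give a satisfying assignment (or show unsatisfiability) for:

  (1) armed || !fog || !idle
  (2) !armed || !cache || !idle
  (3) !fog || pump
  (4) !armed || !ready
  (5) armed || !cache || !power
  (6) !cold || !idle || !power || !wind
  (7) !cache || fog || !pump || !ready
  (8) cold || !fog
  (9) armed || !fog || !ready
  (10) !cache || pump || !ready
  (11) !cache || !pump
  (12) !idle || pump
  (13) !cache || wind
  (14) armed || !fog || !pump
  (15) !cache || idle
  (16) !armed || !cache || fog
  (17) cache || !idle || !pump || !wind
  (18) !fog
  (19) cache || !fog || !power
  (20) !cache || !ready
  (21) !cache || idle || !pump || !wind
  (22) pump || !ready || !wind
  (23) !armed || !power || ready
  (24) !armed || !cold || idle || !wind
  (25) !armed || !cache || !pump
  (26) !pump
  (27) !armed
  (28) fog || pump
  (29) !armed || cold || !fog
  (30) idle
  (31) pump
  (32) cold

UNSATISFIABLE

Case pump = True:
  Clause (!pump) is falsified — contradiction.
Case pump = False:
  Clause (pump) is falsified — contradiction.
Both cases fail, so the formula is unsatisfiable.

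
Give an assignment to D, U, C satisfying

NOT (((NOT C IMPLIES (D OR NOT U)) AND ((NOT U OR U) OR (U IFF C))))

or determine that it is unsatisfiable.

D = False; U = True; C = False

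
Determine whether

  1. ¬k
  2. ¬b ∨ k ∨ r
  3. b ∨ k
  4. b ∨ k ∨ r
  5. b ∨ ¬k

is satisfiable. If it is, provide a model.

Unit clause (¬k) forces k = False.
In (b ∨ k) only b is left, so b = True.
In (¬b ∨ k ∨ r) only r is left, so r = True.
Check each clause:
  (¬k): ¬k holds.
  (¬b ∨ k ∨ r): r holds.
  (b ∨ k): b holds.
  (b ∨ k ∨ r): b holds.
  (b ∨ ¬k): b holds.
All clauses satisfied.

k: False, b: True, r: True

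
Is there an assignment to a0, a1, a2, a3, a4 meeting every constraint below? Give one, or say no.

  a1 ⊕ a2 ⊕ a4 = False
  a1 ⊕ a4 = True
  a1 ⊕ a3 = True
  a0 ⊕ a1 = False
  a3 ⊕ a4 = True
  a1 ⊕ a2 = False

Unsatisfiable — no assignment works.

Adding constraints 2, 3, 5 mod 2: every variable appears an even number of times on the left, so the left side is 0.
But the right sides sum to 1 (mod 2). 0 ≠ 1 — the system is inconsistent.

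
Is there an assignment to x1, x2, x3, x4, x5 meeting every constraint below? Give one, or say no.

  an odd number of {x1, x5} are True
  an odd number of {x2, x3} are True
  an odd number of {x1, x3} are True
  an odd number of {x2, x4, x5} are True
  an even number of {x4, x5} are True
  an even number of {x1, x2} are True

x1=T, x2=T, x3=F, x4=F, x5=F

{x1, x5}: 1 true → odd ✓
{x2, x3}: 1 true → odd ✓
{x1, x3}: 1 true → odd ✓
{x2, x4, x5}: 1 true → odd ✓
{x4, x5}: 0 true → even ✓
{x1, x2}: 2 true → even ✓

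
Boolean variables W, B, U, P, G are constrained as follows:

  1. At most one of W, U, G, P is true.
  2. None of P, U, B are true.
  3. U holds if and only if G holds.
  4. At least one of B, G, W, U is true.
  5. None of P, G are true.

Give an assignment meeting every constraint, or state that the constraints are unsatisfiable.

W = True, B = False, U = False, P = False, G = False

  (1) {W, U, G, P}: 1 true — at most one ✓
  (2) {P, U, B}: 0 true — none ✓
  (3) U=F, G=F — same ✓
  (4) {B, G, W, U}: 1 true — at least one ✓
  (5) {P, G}: 0 true — none ✓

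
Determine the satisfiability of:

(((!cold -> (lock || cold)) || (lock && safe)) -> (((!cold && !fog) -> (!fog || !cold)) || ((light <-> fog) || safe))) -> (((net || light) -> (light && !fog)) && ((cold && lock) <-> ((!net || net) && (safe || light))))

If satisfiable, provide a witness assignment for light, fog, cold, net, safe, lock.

light: False; fog: False; cold: False; net: False; safe: False; lock: True

  (((!cold -> (lock || cold)) || (lock && safe)) -> (((!cold && !fog) -> (!fog || !cold)) || ((light <-> fog) || safe))) -> (((net || light) -> (light && !fog)) && ((cold && lock) <-> ((!net || net) && (safe || light)))) = True
    ((!cold -> (lock || cold)) || (lock && safe)) -> (((!cold && !fog) -> (!fog || !cold)) || ((light <-> fog) || safe)) = True
      (!cold -> (lock || cold)) || (lock && safe) = True
        !cold -> (lock || cold) = True
          !cold = True
          lock || cold = True
        lock && safe = False
      ((!cold && !fog) -> (!fog || !cold)) || ((light <-> fog) || safe) = True
        (!cold && !fog) -> (!fog || !cold) = True
          !cold && !fog = True
            !cold = True
            !fog = True
          !fog || !cold = True
            !fog = True
            !cold = True
        (light <-> fog) || safe = True
          light <-> fog = True
    ((net || light) -> (light && !fog)) && ((cold && lock) <-> ((!net || net) && (safe || light))) = True
      (net || light) -> (light && !fog) = True
        net || light = False
        light && !fog = False
          !fog = True
      (cold && lock) <-> ((!net || net) && (safe || light)) = True
        cold && lock = False
        (!net || net) && (safe || light) = False
          !net || net = True
            !net = True
          safe || light = False
The formula evaluates to True.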